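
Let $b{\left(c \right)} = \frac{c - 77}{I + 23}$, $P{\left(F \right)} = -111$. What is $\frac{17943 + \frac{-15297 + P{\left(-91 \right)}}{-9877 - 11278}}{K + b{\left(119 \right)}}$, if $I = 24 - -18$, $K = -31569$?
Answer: $- \frac{1644931483}{2893923611} \approx -0.56841$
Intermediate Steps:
$I = 42$ ($I = 24 + 18 = 42$)
$b{\left(c \right)} = - \frac{77}{65} + \frac{c}{65}$ ($b{\left(c \right)} = \frac{c - 77}{42 + 23} = \frac{-77 + c}{65} = \left(-77 + c\right) \frac{1}{65} = - \frac{77}{65} + \frac{c}{65}$)
$\frac{17943 + \frac{-15297 + P{\left(-91 \right)}}{-9877 - 11278}}{K + b{\left(119 \right)}} = \frac{17943 + \frac{-15297 - 111}{-9877 - 11278}}{-31569 + \left(- \frac{77}{65} + \frac{1}{65} \cdot 119\right)} = \frac{17943 - \frac{15408}{-21155}}{-31569 + \left(- \frac{77}{65} + \frac{119}{65}\right)} = \frac{17943 - - \frac{15408}{21155}}{-31569 + \frac{42}{65}} = \frac{17943 + \frac{15408}{21155}}{- \frac{2051943}{65}} = \frac{379599573}{21155} \left(- \frac{65}{2051943}\right) = - \frac{1644931483}{2893923611}$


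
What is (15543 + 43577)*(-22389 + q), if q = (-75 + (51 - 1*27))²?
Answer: -1169866560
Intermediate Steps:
q = 2601 (q = (-75 + (51 - 27))² = (-75 + 24)² = (-51)² = 2601)
(15543 + 43577)*(-22389 + q) = (15543 + 43577)*(-22389 + 2601) = 59120*(-19788) = -1169866560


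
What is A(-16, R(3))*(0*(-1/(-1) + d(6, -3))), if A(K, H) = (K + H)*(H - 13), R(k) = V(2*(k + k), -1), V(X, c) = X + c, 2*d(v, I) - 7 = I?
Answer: 0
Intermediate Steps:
d(v, I) = 7/2 + I/2
R(k) = -1 + 4*k (R(k) = 2*(k + k) - 1 = 2*(2*k) - 1 = 4*k - 1 = -1 + 4*k)
A(K, H) = (-13 + H)*(H + K) (A(K, H) = (H + K)*(-13 + H) = (-13 + H)*(H + K))
A(-16, R(3))*(0*(-1/(-1) + d(6, -3))) = ((-1 + 4*3)² - 13*(-1 + 4*3) - 13*(-16) + (-1 + 4*3)*(-16))*(0*(-1/(-1) + (7/2 + (½)*(-3)))) = ((-1 + 12)² - 13*(-1 + 12) + 208 + (-1 + 12)*(-16))*(0*(-1*(-1) + (7/2 - 3/2))) = (11² - 13*11 + 208 + 11*(-16))*(0*(1 + 2)) = (121 - 143 + 208 - 176)*(0*3) = 10*0 = 0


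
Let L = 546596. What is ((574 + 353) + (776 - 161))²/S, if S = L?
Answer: 594441/136649 ≈ 4.3501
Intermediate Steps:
S = 546596
((574 + 353) + (776 - 161))²/S = ((574 + 353) + (776 - 161))²/546596 = (927 + 615)²*(1/546596) = 1542²*(1/546596) = 2377764*(1/546596) = 594441/136649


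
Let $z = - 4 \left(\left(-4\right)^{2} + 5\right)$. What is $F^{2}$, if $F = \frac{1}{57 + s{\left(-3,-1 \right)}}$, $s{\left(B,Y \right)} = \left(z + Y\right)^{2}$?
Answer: $\frac{1}{53027524} \approx 1.8858 \cdot 10^{-8}$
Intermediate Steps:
$z = -84$ ($z = - 4 \left(16 + 5\right) = \left(-4\right) 21 = -84$)
$s{\left(B,Y \right)} = \left(-84 + Y\right)^{2}$
$F = \frac{1}{7282}$ ($F = \frac{1}{57 + \left(-84 - 1\right)^{2}} = \frac{1}{57 + \left(-85\right)^{2}} = \frac{1}{57 + 7225} = \frac{1}{7282} \approx 0.00013732$)
$F^{2} = \left(\frac{1}{7282}\right)^{2} = \frac{1}{53027524}$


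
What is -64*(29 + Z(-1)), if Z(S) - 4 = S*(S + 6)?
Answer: -1792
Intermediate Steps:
Z(S) = 4 + S*(6 + S) (Z(S) = 4 + S*(S + 6) = 4 + S*(6 + S))
-64*(29 + Z(-1)) = -64*(29 + (4 + (-1)² + 6*(-1))) = -64*(29 + (4 + 1 - 6)) = -64*(29 - 1) = -64*28 = -1792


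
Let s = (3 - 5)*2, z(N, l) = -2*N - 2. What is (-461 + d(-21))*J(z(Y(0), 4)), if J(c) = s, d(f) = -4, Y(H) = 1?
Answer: 1860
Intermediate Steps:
z(N, l) = -2 - 2*N
s = -4 (s = -2*2 = -4)
J(c) = -4
(-461 + d(-21))*J(z(Y(0), 4)) = (-461 - 4)*(-4) = -465*(-4) = 1860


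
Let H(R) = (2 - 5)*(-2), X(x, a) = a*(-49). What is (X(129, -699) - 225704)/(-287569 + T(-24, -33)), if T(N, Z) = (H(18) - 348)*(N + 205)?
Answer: 191453/349471 ≈ 0.54784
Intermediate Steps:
X(x, a) = -49*a
H(R) = 6 (H(R) = -3*(-2) = 6)
T(N, Z) = -70110 - 342*N (T(N, Z) = (6 - 348)*(N + 205) = -342*(205 + N) = -70110 - 342*N)
(X(129, -699) - 225704)/(-287569 + T(-24, -33)) = (-49*(-699) - 225704)/(-287569 + (-70110 - 342*(-24))) = (34251 - 225704)/(-287569 + (-70110 + 8208)) = -191453/(-287569 - 61902) = -191453/(-349471) = -191453*(-1/349471) = 191453/349471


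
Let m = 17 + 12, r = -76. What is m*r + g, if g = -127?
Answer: -2331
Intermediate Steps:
m = 29
m*r + g = 29*(-76) - 127 = -2204 - 127 = -2331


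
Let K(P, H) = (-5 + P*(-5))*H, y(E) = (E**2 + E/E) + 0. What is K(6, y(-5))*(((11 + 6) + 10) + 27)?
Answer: -49140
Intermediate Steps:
y(E) = 1 + E**2 (y(E) = (E**2 + 1) + 0 = (1 + E**2) + 0 = 1 + E**2)
K(P, H) = H*(-5 - 5*P) (K(P, H) = (-5 - 5*P)*H = H*(-5 - 5*P))
K(6, y(-5))*(((11 + 6) + 10) + 27) = (-5*(1 + (-5)**2)*(1 + 6))*(((11 + 6) + 10) + 27) = (-5*(1 + 25)*7)*((17 + 10) + 27) = (-5*26*7)*(27 + 27) = -910*54 = -49140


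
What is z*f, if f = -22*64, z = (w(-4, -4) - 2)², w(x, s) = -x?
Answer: -5632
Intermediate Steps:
z = 4 (z = (-1*(-4) - 2)² = (4 - 2)² = 2² = 4)
f = -1408
z*f = 4*(-1408) = -5632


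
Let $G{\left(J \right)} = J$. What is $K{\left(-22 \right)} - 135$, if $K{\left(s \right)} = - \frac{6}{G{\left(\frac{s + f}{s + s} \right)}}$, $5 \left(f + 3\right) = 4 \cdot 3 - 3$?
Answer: $- \frac{4245}{29} \approx -146.38$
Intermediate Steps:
$f = - \frac{6}{5}$ ($f = -3 + \frac{4 \cdot 3 - 3}{5} = -3 + \frac{12 - 3}{5} = -3 + \frac{1}{5} \cdot 9 = -3 + \frac{9}{5} = - \frac{6}{5} \approx -1.2$)
$K{\left(s \right)} = - \frac{12 s}{- \frac{6}{5} + s}$ ($K{\left(s \right)} = - \frac{6}{\left(s - \frac{6}{5}\right) \frac{1}{s + s}} = - \frac{6}{\left(- \frac{6}{5} + s\right) \frac{1}{2 s}} = - \frac{6}{\frac{1}{2} \frac{1}{s} \left(- \frac{6}{5} + s\right)} = - 6 \frac{2 s}{- \frac{6}{5} + s} = - \frac{12 s}{- \frac{6}{5} + s}$)
$K{\left(-22 \right)} - 135 = \left(-60\right) \left(-22\right) \frac{1}{-6 + 5 \left(-22\right)} - 135 = \left(-60\right) \left(-22\right) \frac{1}{-6 - 110} - 135 = \left(-60\right) \left(-22\right) \frac{1}{-116} - 135 = \left(-60\right) \left(-22\right) \left(- \frac{1}{116}\right) - 135 = - \frac{330}{29} - 135 = - \frac{4245}{29}$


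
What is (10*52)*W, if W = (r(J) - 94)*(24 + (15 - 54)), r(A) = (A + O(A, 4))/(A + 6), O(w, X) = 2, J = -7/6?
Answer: 21223800/29 ≈ 7.3186e+5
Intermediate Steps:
J = -7/6 (J = -7*⅙ = -7/6 ≈ -1.1667)
r(A) = (2 + A)/(6 + A) (r(A) = (A + 2)/(A + 6) = (2 + A)/(6 + A))
W = 40815/29 (W = ((2 - 7/6)/(6 - 7/6) - 94)*(24 + (15 - 54)) = ((⅚)/(29/6) - 94)*(24 - 39) = ((6/29)*(⅚) - 94)*(-15) = (5/29 - 94)*(-15) = -2721/29*(-15) = 40815/29 ≈ 1407.4)
(10*52)*W = (10*52)*(40815/29) = 520*(40815/29) = 21223800/29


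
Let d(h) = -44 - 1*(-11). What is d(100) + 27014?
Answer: 26981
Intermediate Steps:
d(h) = -33 (d(h) = -44 + 11 = -33)
d(100) + 27014 = -33 + 27014 = 26981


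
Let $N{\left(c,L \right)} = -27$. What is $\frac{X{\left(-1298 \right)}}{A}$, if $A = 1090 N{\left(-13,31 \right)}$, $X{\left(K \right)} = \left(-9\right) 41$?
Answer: $\frac{41}{3270} \approx 0.012538$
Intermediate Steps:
$X{\left(K \right)} = -369$
$A = -29430$ ($A = 1090 \left(-27\right) = -29430$)
$\frac{X{\left(-1298 \right)}}{A} = - \frac{369}{-29430} = \left(-369\right) \left(- \frac{1}{29430}\right) = \frac{41}{3270}$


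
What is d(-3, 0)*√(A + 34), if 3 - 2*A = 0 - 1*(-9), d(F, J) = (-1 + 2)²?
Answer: √31 ≈ 5.5678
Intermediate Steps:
d(F, J) = 1 (d(F, J) = 1² = 1)
A = -3 (A = 3/2 - (0 - 1*(-9))/2 = 3/2 - (0 + 9)/2 = 3/2 - ½*9 = 3/2 - 9/2 = -3)
d(-3, 0)*√(A + 34) = 1*√(-3 + 34) = 1*√31 = √31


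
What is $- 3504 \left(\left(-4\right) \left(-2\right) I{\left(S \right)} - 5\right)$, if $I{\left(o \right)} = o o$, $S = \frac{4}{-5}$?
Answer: $- \frac{10512}{25} \approx -420.48$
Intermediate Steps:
$S = - \frac{4}{5}$ ($S = 4 \left(- \frac{1}{5}\right) = - \frac{4}{5} \approx -0.8$)
$I{\left(o \right)} = o^{2}$
$- 3504 \left(\left(-4\right) \left(-2\right) I{\left(S \right)} - 5\right) = - 3504 \left(\left(-4\right) \left(-2\right) \left(- \frac{4}{5}\right)^{2} - 5\right) = - 3504 \left(8 \cdot \frac{16}{25} - 5\right) = - 3504 \left(\frac{128}{25} - 5\right) = \left(-3504\right) \frac{3}{25} = - \frac{10512}{25}$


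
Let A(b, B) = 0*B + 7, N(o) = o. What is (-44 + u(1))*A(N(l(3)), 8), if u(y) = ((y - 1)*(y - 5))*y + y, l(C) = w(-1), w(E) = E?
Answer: -301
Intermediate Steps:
l(C) = -1
A(b, B) = 7 (A(b, B) = 0 + 7 = 7)
u(y) = y + y*(-1 + y)*(-5 + y) (u(y) = ((-1 + y)*(-5 + y))*y + y = y*(-1 + y)*(-5 + y) + y = y + y*(-1 + y)*(-5 + y))
(-44 + u(1))*A(N(l(3)), 8) = (-44 + 1*(6 + 1² - 6*1))*7 = (-44 + 1*(6 + 1 - 6))*7 = (-44 + 1*1)*7 = (-44 + 1)*7 = -43*7 = -301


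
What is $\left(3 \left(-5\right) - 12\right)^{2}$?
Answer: $729$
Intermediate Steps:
$\left(3 \left(-5\right) - 12\right)^{2} = \left(-15 - 12\right)^{2} = \left(-27\right)^{2} = 729$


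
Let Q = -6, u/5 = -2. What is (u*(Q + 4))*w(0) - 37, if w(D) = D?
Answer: -37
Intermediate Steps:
u = -10 (u = 5*(-2) = -10)
(u*(Q + 4))*w(0) - 37 = -10*(-6 + 4)*0 - 37 = -10*(-2)*0 - 37 = 20*0 - 37 = 0 - 37 = -37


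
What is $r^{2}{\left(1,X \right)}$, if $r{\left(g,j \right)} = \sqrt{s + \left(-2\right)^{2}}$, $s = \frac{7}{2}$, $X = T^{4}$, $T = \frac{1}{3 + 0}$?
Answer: $\frac{15}{2} \approx 7.5$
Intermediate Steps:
$T = \frac{1}{3} \approx 0.33333$
$X = \frac{1}{81}$ ($X = \left(\frac{1}{3}\right)^{4} = \frac{1}{81} \approx 0.012346$)
$s = \frac{7}{2}$ ($s = 7 \cdot \frac{1}{2} = \frac{7}{2} \approx 3.5$)
$r{\left(g,j \right)} = \frac{\sqrt{30}}{2}$ ($r{\left(g,j \right)} = \sqrt{\frac{7}{2} + \left(-2\right)^{2}} = \sqrt{\frac{7}{2} + 4} = \sqrt{\frac{15}{2}} = \frac{\sqrt{30}}{2}$)
$r^{2}{\left(1,X \right)} = \left(\frac{\sqrt{30}}{2}\right)^{2} = \frac{15}{2}$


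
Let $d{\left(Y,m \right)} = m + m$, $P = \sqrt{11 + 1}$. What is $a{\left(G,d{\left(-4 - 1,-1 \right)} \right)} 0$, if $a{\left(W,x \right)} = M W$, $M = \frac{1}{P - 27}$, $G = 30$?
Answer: $0$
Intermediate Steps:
$P = 2 \sqrt{3}$ ($P = \sqrt{12} = 2 \sqrt{3} \approx 3.4641$)
$d{\left(Y,m \right)} = 2 m$
$M = \frac{1}{-27 + 2 \sqrt{3}}$ ($M = \frac{1}{2 \sqrt{3} - 27} = \frac{1}{-27 + 2 \sqrt{3}} \approx -0.042488$)
$a{\left(W,x \right)} = W \left(- \frac{9}{239} - \frac{2 \sqrt{3}}{717}\right)$ ($a{\left(W,x \right)} = \left(- \frac{9}{239} - \frac{2 \sqrt{3}}{717}\right) W = W \left(- \frac{9}{239} - \frac{2 \sqrt{3}}{717}\right)$)
$a{\left(G,d{\left(-4 - 1,-1 \right)} \right)} 0 = \left(\left(- \frac{9}{239}\right) 30 - \frac{20 \sqrt{3}}{239}\right) 0 = \left(- \frac{270}{239} - \frac{20 \sqrt{3}}{239}\right) 0 = 0$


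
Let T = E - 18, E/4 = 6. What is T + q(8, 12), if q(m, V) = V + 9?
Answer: 27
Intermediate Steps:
q(m, V) = 9 + V
E = 24 (E = 4*6 = 24)
T = 6 (T = 24 - 18 = 6)
T + q(8, 12) = 6 + (9 + 12) = 6 + 21 = 27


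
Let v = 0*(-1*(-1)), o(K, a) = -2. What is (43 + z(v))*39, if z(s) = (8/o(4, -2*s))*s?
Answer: 1677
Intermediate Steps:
v = 0 (v = 0*1 = 0)
z(s) = -4*s (z(s) = (8/(-2))*s = (8*(-½))*s = -4*s)
(43 + z(v))*39 = (43 - 4*0)*39 = (43 + 0)*39 = 43*39 = 1677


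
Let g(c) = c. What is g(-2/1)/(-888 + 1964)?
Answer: -1/538 ≈ -0.0018587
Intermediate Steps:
g(-2/1)/(-888 + 1964) = (-2/1)/(-888 + 1964) = (-2*1)/1076 = (1/1076)*(-2) = -1/538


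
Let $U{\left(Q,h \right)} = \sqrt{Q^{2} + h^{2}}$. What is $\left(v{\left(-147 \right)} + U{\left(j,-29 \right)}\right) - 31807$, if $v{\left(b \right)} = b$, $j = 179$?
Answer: $-31954 + \sqrt{32882} \approx -31773.0$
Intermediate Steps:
$\left(v{\left(-147 \right)} + U{\left(j,-29 \right)}\right) - 31807 = \left(-147 + \sqrt{179^{2} + \left(-29\right)^{2}}\right) - 31807 = \left(-147 + \sqrt{32041 + 841}\right) - 31807 = \left(-147 + \sqrt{32882}\right) - 31807 = -31954 + \sqrt{32882}$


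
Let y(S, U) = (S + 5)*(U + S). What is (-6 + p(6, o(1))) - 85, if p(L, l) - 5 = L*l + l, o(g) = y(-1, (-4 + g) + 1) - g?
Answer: -177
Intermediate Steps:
y(S, U) = (5 + S)*(S + U)
o(g) = -16 + 3*g (o(g) = ((-1)² + 5*(-1) + 5*((-4 + g) + 1) - ((-4 + g) + 1)) - g = (1 - 5 + 5*(-3 + g) - (-3 + g)) - g = (1 - 5 + (-15 + 5*g) + (3 - g)) - g = (-16 + 4*g) - g = -16 + 3*g)
p(L, l) = 5 + l + L*l (p(L, l) = 5 + (L*l + l) = 5 + (l + L*l) = 5 + l + L*l)
(-6 + p(6, o(1))) - 85 = (-6 + (5 + (-16 + 3*1) + 6*(-16 + 3*1))) - 85 = (-6 + (5 + (-16 + 3) + 6*(-16 + 3))) - 85 = (-6 + (5 - 13 + 6*(-13))) - 85 = (-6 + (5 - 13 - 78)) - 85 = (-6 - 86) - 85 = -92 - 85 = -177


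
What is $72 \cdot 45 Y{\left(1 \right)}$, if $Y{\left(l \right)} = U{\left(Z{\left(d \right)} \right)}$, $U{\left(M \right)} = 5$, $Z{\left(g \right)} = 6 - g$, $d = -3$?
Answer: $16200$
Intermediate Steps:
$Y{\left(l \right)} = 5$
$72 \cdot 45 Y{\left(1 \right)} = 72 \cdot 45 \cdot 5 = 3240 \cdot 5 = 16200$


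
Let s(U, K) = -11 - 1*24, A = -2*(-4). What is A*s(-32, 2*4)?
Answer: -280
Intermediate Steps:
A = 8
s(U, K) = -35 (s(U, K) = -11 - 24 = -35)
A*s(-32, 2*4) = 8*(-35) = -280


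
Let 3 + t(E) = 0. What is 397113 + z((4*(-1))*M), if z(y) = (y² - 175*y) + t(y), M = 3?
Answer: 399354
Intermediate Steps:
t(E) = -3 (t(E) = -3 + 0 = -3)
z(y) = -3 + y² - 175*y (z(y) = (y² - 175*y) - 3 = -3 + y² - 175*y)
397113 + z((4*(-1))*M) = 397113 + (-3 + ((4*(-1))*3)² - 175*4*(-1)*3) = 397113 + (-3 + (-4*3)² - (-700)*3) = 397113 + (-3 + (-12)² - 175*(-12)) = 397113 + (-3 + 144 + 2100) = 397113 + 2241 = 399354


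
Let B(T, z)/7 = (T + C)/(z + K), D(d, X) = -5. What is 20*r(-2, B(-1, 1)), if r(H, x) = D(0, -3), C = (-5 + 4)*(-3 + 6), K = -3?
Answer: -100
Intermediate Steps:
C = -3 (C = -1*3 = -3)
B(T, z) = 7*(-3 + T)/(-3 + z) (B(T, z) = 7*((T - 3)/(z - 3)) = 7*((-3 + T)/(-3 + z)) = 7*(-3 + T)/(-3 + z))
r(H, x) = -5
20*r(-2, B(-1, 1)) = 20*(-5) = -100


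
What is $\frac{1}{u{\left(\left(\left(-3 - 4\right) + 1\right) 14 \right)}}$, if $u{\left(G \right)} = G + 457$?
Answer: $\frac{1}{373} \approx 0.002681$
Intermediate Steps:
$u{\left(G \right)} = 457 + G$
$\frac{1}{u{\left(\left(\left(-3 - 4\right) + 1\right) 14 \right)}} = \frac{1}{457 + \left(\left(-3 - 4\right) + 1\right) 14} = \frac{1}{457 + \left(-7 + 1\right) 14} = \frac{1}{457 - 84} = \frac{1}{373}$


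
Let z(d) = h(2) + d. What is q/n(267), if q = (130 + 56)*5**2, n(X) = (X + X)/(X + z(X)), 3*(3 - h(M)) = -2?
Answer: 1250075/267 ≈ 4681.9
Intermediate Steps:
h(M) = 11/3 (h(M) = 3 - 1/3*(-2) = 3 + 2/3 = 11/3)
z(d) = 11/3 + d
n(X) = 2*X/(11/3 + 2*X) (n(X) = (X + X)/(X + (11/3 + X)) = (2*X)/(11/3 + 2*X) = 2*X/(11/3 + 2*X))
q = 4650 (q = 186*25 = 4650)
q/n(267) = 4650/((6*267/(11 + 6*267))) = 4650/((6*267/(11 + 1602))) = 4650/((6*267/1613)) = 4650/((6*267*(1/1613))) = 4650/(1602/1613) = 4650*(1613/1602) = 1250075/267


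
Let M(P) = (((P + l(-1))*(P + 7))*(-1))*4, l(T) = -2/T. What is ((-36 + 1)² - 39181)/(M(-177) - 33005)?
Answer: 37956/152005 ≈ 0.24970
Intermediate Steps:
M(P) = -4*(2 + P)*(7 + P) (M(P) = (((P - 2/(-1))*(P + 7))*(-1))*4 = (((P - 2*(-1))*(7 + P))*(-1))*4 = (((P + 2)*(7 + P))*(-1))*4 = (((2 + P)*(7 + P))*(-1))*4 = -(2 + P)*(7 + P)*4 = -4*(2 + P)*(7 + P))
((-36 + 1)² - 39181)/(M(-177) - 33005) = ((-36 + 1)² - 39181)/((-56 - 36*(-177) - 4*(-177)²) - 33005) = ((-35)² - 39181)/((-56 + 6372 - 4*31329) - 33005) = (1225 - 39181)/((-56 + 6372 - 125316) - 33005) = -37956/(-119000 - 33005) = -37956/(-152005) = -37956*(-1/152005) = 37956/152005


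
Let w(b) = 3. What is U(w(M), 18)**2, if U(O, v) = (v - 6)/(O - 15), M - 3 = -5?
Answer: 1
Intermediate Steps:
M = -2 (M = 3 - 5 = -2)
U(O, v) = (-6 + v)/(-15 + O)
U(w(M), 18)**2 = ((-6 + 18)/(-15 + 3))**2 = (12/(-12))**2 = (-1/12*12)**2 = (-1)**2 = 1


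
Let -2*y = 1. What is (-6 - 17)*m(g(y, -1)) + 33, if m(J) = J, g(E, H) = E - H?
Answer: 43/2 ≈ 21.500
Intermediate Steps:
y = -½ (y = -½*1 = -½ ≈ -0.50000)
(-6 - 17)*m(g(y, -1)) + 33 = (-6 - 17)*(-½ - 1*(-1)) + 33 = -23*(-½ + 1) + 33 = -23*½ + 33 = -23/2 + 33 = 43/2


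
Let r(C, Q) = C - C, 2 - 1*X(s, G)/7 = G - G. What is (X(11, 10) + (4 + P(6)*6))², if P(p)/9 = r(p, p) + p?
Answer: 116964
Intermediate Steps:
X(s, G) = 14 (X(s, G) = 14 - 7*(G - G) = 14 - 7*0 = 14 + 0 = 14)
r(C, Q) = 0
P(p) = 9*p (P(p) = 9*(0 + p) = 9*p)
(X(11, 10) + (4 + P(6)*6))² = (14 + (4 + (9*6)*6))² = (14 + (4 + 54*6))² = (14 + (4 + 324))² = (14 + 328)² = 342² = 116964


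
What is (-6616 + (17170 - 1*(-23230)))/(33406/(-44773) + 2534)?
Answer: 189076379/14177672 ≈ 13.336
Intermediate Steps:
(-6616 + (17170 - 1*(-23230)))/(33406/(-44773) + 2534) = (-6616 + (17170 + 23230))/(33406*(-1/44773) + 2534) = (-6616 + 40400)/(-33406/44773 + 2534) = 33784/(113421376/44773) = 33784*(44773/113421376) = 189076379/14177672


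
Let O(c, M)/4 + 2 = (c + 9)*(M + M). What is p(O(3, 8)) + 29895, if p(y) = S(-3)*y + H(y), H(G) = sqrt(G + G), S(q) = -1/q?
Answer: 90445/3 + 4*sqrt(95) ≈ 30187.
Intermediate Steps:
O(c, M) = -8 + 8*M*(9 + c) (O(c, M) = -8 + 4*((c + 9)*(M + M)) = -8 + 4*((9 + c)*(2*M)) = -8 + 4*(2*M*(9 + c)) = -8 + 8*M*(9 + c))
H(G) = sqrt(2)*sqrt(G) (H(G) = sqrt(2*G) = sqrt(2)*sqrt(G))
p(y) = y/3 + sqrt(2)*sqrt(y) (p(y) = (-1/(-3))*y + sqrt(2)*sqrt(y) = (-1*(-1/3))*y + sqrt(2)*sqrt(y) = y/3 + sqrt(2)*sqrt(y))
p(O(3, 8)) + 29895 = ((-8 + 72*8 + 8*8*3)/3 + sqrt(2)*sqrt(-8 + 72*8 + 8*8*3)) + 29895 = ((-8 + 576 + 192)/3 + sqrt(2)*sqrt(-8 + 576 + 192)) + 29895 = ((1/3)*760 + sqrt(2)*sqrt(760)) + 29895 = (760/3 + sqrt(2)*(2*sqrt(190))) + 29895 = (760/3 + 4*sqrt(95)) + 29895 = 90445/3 + 4*sqrt(95)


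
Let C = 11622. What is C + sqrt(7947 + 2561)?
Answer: 11622 + 2*sqrt(2627) ≈ 11725.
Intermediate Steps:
C + sqrt(7947 + 2561) = 11622 + sqrt(7947 + 2561) = 11622 + sqrt(10508) = 11622 + 2*sqrt(2627)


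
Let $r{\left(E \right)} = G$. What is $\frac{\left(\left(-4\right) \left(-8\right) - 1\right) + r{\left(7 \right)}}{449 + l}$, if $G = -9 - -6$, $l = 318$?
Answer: $\frac{28}{767} \approx 0.036506$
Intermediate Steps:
$G = -3$ ($G = -9 + 6 = -3$)
$r{\left(E \right)} = -3$
$\frac{\left(\left(-4\right) \left(-8\right) - 1\right) + r{\left(7 \right)}}{449 + l} = \frac{\left(\left(-4\right) \left(-8\right) - 1\right) - 3}{449 + 318} = \frac{\left(32 - 1\right) - 3}{767} = \left(31 - 3\right) \frac{1}{767} = 28 \cdot \frac{1}{767} = \frac{28}{767}$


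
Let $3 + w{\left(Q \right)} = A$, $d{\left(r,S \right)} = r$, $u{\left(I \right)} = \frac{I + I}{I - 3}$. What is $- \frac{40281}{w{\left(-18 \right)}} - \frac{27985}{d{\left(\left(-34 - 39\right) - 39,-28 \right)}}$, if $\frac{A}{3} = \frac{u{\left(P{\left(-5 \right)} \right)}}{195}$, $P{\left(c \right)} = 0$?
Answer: $\frac{1531809}{112} \approx 13677.0$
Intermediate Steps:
$u{\left(I \right)} = \frac{2 I}{-3 + I}$
$A = 0$ ($A = 3 \frac{2 \cdot 0 \frac{1}{-3 + 0}}{195} = 3 \cdot 2 \cdot 0 \frac{1}{-3} \cdot \frac{1}{195} = 3 \cdot 2 \cdot 0 \left(- \frac{1}{3}\right) \frac{1}{195} = 3 \cdot 0 \cdot \frac{1}{195} = 3 \cdot 0 = 0$)
$w{\left(Q \right)} = -3$ ($w{\left(Q \right)} = -3 + 0 = -3$)
$- \frac{40281}{w{\left(-18 \right)}} - \frac{27985}{d{\left(\left(-34 - 39\right) - 39,-28 \right)}} = - \frac{40281}{-3} - \frac{27985}{\left(-34 - 39\right) - 39} = \left(-40281\right) \left(- \frac{1}{3}\right) - \frac{27985}{-73 - 39} = 13427 - \frac{27985}{-112} = 13427 - - \frac{27985}{112} = 13427 + \frac{27985}{112} = \frac{1531809}{112}$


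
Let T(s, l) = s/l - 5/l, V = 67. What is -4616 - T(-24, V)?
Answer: -309243/67 ≈ -4615.6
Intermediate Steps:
T(s, l) = -5/l + s/l
-4616 - T(-24, V) = -4616 - (-5 - 24)/67 = -4616 - (-29)/67 = -4616 - 1*(-29/67) = -4616 + 29/67 = -309243/67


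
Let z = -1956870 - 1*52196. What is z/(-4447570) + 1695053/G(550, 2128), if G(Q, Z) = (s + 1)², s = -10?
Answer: 3769514802778/180126585 ≈ 20927.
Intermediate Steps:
z = -2009066 (z = -1956870 - 52196 = -2009066)
G(Q, Z) = 81 (G(Q, Z) = (-10 + 1)² = (-9)² = 81)
z/(-4447570) + 1695053/G(550, 2128) = -2009066/(-4447570) + 1695053/81 = -2009066*(-1/4447570) + 1695053*(1/81) = 1004533/2223785 + 1695053/81 = 3769514802778/180126585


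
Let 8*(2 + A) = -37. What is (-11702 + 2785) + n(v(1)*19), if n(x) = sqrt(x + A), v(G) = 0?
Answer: -8917 + I*sqrt(106)/4 ≈ -8917.0 + 2.5739*I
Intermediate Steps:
A = -53/8 (A = -2 + (1/8)*(-37) = -2 - 37/8 = -53/8 ≈ -6.6250)
n(x) = sqrt(-53/8 + x) (n(x) = sqrt(x - 53/8) = sqrt(-53/8 + x))
(-11702 + 2785) + n(v(1)*19) = (-11702 + 2785) + sqrt(-106 + 16*(0*19))/4 = -8917 + sqrt(-106 + 16*0)/4 = -8917 + sqrt(-106 + 0)/4 = -8917 + sqrt(-106)/4 = -8917 + (I*sqrt(106))/4 = -8917 + I*sqrt(106)/4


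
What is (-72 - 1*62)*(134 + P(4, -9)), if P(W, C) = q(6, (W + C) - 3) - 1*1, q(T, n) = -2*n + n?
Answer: -18894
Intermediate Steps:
q(T, n) = -n
P(W, C) = 2 - C - W (P(W, C) = -((W + C) - 3) - 1*1 = -((C + W) - 3) - 1 = -(-3 + C + W) - 1 = (3 - C - W) - 1 = 2 - C - W)
(-72 - 1*62)*(134 + P(4, -9)) = (-72 - 1*62)*(134 + (2 - 1*(-9) - 1*4)) = (-72 - 62)*(134 + (2 + 9 - 4)) = -134*(134 + 7) = -134*141 = -18894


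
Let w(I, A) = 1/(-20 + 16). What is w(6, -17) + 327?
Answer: 1307/4 ≈ 326.75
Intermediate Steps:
w(I, A) = -1/4 (w(I, A) = 1/(-4) = -1/4)
w(6, -17) + 327 = -1/4 + 327 = 1307/4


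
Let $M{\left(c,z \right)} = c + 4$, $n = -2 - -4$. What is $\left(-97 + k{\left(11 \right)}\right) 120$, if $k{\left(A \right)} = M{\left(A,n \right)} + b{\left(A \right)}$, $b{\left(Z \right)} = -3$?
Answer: $-10200$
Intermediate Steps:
$n = 2$ ($n = -2 + 4 = 2$)
$M{\left(c,z \right)} = 4 + c$
$k{\left(A \right)} = 1 + A$ ($k{\left(A \right)} = \left(4 + A\right) - 3 = 1 + A$)
$\left(-97 + k{\left(11 \right)}\right) 120 = \left(-97 + \left(1 + 11\right)\right) 120 = \left(-97 + 12\right) 120 = \left(-85\right) 120 = -10200$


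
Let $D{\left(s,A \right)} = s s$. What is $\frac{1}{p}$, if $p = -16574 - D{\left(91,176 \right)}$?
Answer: $- \frac{1}{24855} \approx -4.0233 \cdot 10^{-5}$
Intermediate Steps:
$D{\left(s,A \right)} = s^{2}$
$p = -24855$ ($p = -16574 - 91^{2} = -16574 - 8281 = -24855$)
$\frac{1}{p} = \frac{1}{-24855} = - \frac{1}{24855}$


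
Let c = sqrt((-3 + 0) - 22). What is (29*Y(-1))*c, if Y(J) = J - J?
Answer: 0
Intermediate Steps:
Y(J) = 0
c = 5*I (c = sqrt(-3 - 22) = sqrt(-25) = 5*I ≈ 5.0*I)
(29*Y(-1))*c = (29*0)*(5*I) = 0*(5*I) = 0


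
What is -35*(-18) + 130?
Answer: 760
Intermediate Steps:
-35*(-18) + 130 = 630 + 130 = 760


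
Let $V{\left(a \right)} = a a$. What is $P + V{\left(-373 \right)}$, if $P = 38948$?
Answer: $178077$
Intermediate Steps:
$V{\left(a \right)} = a^{2}$
$P + V{\left(-373 \right)} = 38948 + \left(-373\right)^{2} = 38948 + 139129 = 178077$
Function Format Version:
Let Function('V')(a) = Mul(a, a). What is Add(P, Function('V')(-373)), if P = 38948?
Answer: 178077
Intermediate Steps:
Function('V')(a) = Pow(a, 2)
Add(P, Function('V')(-373)) = Add(38948, Pow(-373, 2)) = Add(38948, 139129) = 178077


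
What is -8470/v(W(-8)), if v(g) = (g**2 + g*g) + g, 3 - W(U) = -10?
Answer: -8470/351 ≈ -24.131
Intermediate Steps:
W(U) = 13 (W(U) = 3 - 1*(-10) = 3 + 10 = 13)
v(g) = g + 2*g**2 (v(g) = (g**2 + g**2) + g = 2*g**2 + g = g + 2*g**2)
-8470/v(W(-8)) = -8470*1/(13*(1 + 2*13)) = -8470*1/(13*(1 + 26)) = -8470/(13*27) = -8470/351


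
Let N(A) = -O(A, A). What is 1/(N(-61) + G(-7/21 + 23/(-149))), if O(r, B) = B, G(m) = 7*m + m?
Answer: 447/25523 ≈ 0.017514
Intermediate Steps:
G(m) = 8*m
N(A) = -A
1/(N(-61) + G(-7/21 + 23/(-149))) = 1/(-1*(-61) + 8*(-7/21 + 23/(-149))) = 1/(61 + 8*(-7*1/21 + 23*(-1/149))) = 1/(61 + 8*(-1/3 - 23/149)) = 1/(61 + 8*(-218/447)) = 1/(61 - 1744/447) = 1/(25523/447) = 447/25523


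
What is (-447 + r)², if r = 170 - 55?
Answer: 110224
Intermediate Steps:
r = 115
(-447 + r)² = (-447 + 115)² = (-332)² = 110224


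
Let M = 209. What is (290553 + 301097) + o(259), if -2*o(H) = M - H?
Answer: 591675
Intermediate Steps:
o(H) = -209/2 + H/2 (o(H) = -(209 - H)/2 = -209/2 + H/2)
(290553 + 301097) + o(259) = (290553 + 301097) + (-209/2 + (½)*259) = 591650 + (-209/2 + 259/2) = 591650 + 25 = 591675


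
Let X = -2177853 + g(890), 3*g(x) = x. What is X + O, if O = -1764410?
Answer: -11825899/3 ≈ -3.9420e+6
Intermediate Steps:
g(x) = x/3
X = -6532669/3 (X = -2177853 + (1/3)*890 = -2177853 + 890/3 = -6532669/3 ≈ -2.1776e+6)
X + O = -6532669/3 - 1764410 = -11825899/3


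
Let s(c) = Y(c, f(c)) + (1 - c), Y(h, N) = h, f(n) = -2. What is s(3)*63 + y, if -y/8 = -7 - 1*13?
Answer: 223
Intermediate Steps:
y = 160 (y = -8*(-7 - 1*13) = -8*(-7 - 13) = -8*(-20) = 160)
s(c) = 1 (s(c) = c + (1 - c) = 1)
s(3)*63 + y = 1*63 + 160 = 63 + 160 = 223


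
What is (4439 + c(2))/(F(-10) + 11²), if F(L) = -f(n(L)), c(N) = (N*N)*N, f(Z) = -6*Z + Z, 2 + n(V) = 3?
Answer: 4447/126 ≈ 35.294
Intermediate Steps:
n(V) = 1 (n(V) = -2 + 3 = 1)
f(Z) = -5*Z
c(N) = N³ (c(N) = N²*N = N³)
F(L) = 5 (F(L) = -(-5) = -1*(-5) = 5)
(4439 + c(2))/(F(-10) + 11²) = (4439 + 2³)/(5 + 11²) = (4439 + 8)/(5 + 121) = 4447/126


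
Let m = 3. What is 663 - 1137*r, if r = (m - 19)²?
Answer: -290409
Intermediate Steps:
r = 256 (r = (3 - 19)² = (-16)² = 256)
663 - 1137*r = 663 - 1137*256 = 663 - 291072 = -290409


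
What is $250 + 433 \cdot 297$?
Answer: $128851$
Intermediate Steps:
$250 + 433 \cdot 297 = 250 + 128601 = 128851$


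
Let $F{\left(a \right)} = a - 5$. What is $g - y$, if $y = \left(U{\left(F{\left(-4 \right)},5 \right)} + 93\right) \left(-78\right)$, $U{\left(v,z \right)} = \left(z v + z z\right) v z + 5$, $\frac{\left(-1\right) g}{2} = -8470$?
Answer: $94784$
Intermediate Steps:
$F{\left(a \right)} = -5 + a$
$g = 16940$ ($g = \left(-2\right) \left(-8470\right) = 16940$)
$U{\left(v,z \right)} = 5 + v z \left(z^{2} + v z\right)$ ($U{\left(v,z \right)} = \left(v z + z^{2}\right) v z + 5 = \left(z^{2} + v z\right) v z + 5 = v \left(z^{2} + v z\right) z + 5 = v z \left(z^{2} + v z\right) + 5 = 5 + v z \left(z^{2} + v z\right)$)
$y = -77844$ ($y = \left(\left(5 + \left(-5 - 4\right) 5^{3} + \left(-5 - 4\right)^{2} \cdot 5^{2}\right) + 93\right) \left(-78\right) = \left(\left(5 - 1125 + \left(-9\right)^{2} \cdot 25\right) + 93\right) \left(-78\right) = \left(\left(5 - 1125 + 81 \cdot 25\right) + 93\right) \left(-78\right) = \left(\left(5 - 1125 + 2025\right) + 93\right) \left(-78\right) = \left(905 + 93\right) \left(-78\right) = 998 \left(-78\right) = -77844$)
$g - y = 16940 - -77844 = 16940 + 77844 = 94784$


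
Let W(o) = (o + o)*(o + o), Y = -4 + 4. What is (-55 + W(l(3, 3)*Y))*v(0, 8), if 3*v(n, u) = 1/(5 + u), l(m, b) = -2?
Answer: -55/39 ≈ -1.4103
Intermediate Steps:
Y = 0
v(n, u) = 1/(3*(5 + u))
W(o) = 4*o² (W(o) = (2*o)*(2*o) = 4*o²)
(-55 + W(l(3, 3)*Y))*v(0, 8) = (-55 + 4*(-2*0)²)*(1/(3*(5 + 8))) = (-55 + 4*0²)*((⅓)/13) = (-55 + 4*0)*((⅓)*(1/13)) = (-55 + 0)*(1/39) = -55*1/39 = -55/39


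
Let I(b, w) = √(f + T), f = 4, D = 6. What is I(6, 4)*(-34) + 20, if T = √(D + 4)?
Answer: 20 - 34*√(4 + √10) ≈ -70.992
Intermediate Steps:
T = √10 (T = √(6 + 4) = √10 ≈ 3.1623)
I(b, w) = √(4 + √10)
I(6, 4)*(-34) + 20 = √(4 + √10)*(-34) + 20 = -34*√(4 + √10) + 20 = 20 - 34*√(4 + √10)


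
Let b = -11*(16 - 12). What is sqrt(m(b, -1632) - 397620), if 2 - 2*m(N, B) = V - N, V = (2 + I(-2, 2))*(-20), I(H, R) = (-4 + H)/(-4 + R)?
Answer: I*sqrt(397591) ≈ 630.55*I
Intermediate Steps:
I(H, R) = (-4 + H)/(-4 + R)
V = -100 (V = (2 + (-4 - 2)/(-4 + 2))*(-20) = (2 - 6/(-2))*(-20) = (2 - 1/2*(-6))*(-20) = (2 + 3)*(-20) = 5*(-20) = -100)
b = -44 (b = -11*4 = -44)
m(N, B) = 51 + N/2 (m(N, B) = 1 - (-100 - N)/2 = 1 + (50 + N/2) = 51 + N/2)
sqrt(m(b, -1632) - 397620) = sqrt((51 + (1/2)*(-44)) - 397620) = sqrt((51 - 22) - 397620) = sqrt(29 - 397620) = sqrt(-397591) = I*sqrt(397591)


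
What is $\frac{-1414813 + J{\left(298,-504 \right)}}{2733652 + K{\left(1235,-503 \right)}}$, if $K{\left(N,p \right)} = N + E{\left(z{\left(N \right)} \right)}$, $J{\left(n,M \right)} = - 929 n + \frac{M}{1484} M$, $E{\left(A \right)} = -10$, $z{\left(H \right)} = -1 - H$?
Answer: $- \frac{89648643}{144948481} \approx -0.61849$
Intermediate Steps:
$J{\left(n,M \right)} = - 929 n + \frac{M^{2}}{1484}$ ($J{\left(n,M \right)} = - 929 n + M \frac{1}{1484} M = - 929 n + \frac{M}{1484} M = - 929 n + \frac{M^{2}}{1484}$)
$K{\left(N,p \right)} = -10 + N$ ($K{\left(N,p \right)} = N - 10 = -10 + N$)
$\frac{-1414813 + J{\left(298,-504 \right)}}{2733652 + K{\left(1235,-503 \right)}} = \frac{-1414813 + \left(\left(-929\right) 298 + \frac{\left(-504\right)^{2}}{1484}\right)}{2733652 + \left(-10 + 1235\right)} = \frac{-1414813 + \left(-276842 + \frac{1}{1484} \cdot 254016\right)}{2733652 + 1225} = \frac{-1414813 + \left(-276842 + \frac{9072}{53}\right)}{2734877} = \left(-1414813 - \frac{14663554}{53}\right) \frac{1}{2734877} = \left(- \frac{89648643}{53}\right) \frac{1}{2734877} = - \frac{89648643}{144948481}$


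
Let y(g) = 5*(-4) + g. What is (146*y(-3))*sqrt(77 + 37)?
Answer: -3358*sqrt(114) ≈ -35854.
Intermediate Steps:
y(g) = -20 + g
(146*y(-3))*sqrt(77 + 37) = (146*(-20 - 3))*sqrt(77 + 37) = (146*(-23))*sqrt(114) = -3358*sqrt(114)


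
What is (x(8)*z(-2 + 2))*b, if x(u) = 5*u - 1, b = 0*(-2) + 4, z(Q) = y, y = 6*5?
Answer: 4680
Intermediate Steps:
y = 30
z(Q) = 30
b = 4 (b = 0 + 4 = 4)
x(u) = -1 + 5*u
(x(8)*z(-2 + 2))*b = ((-1 + 5*8)*30)*4 = ((-1 + 40)*30)*4 = (39*30)*4 = 1170*4 = 4680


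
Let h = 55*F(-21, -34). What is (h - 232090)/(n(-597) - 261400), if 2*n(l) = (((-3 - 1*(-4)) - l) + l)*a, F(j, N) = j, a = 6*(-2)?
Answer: 233245/261406 ≈ 0.89227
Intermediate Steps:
a = -12
h = -1155 (h = 55*(-21) = -1155)
n(l) = -6 (n(l) = ((((-3 - 1*(-4)) - l) + l)*(-12))/2 = ((((-3 + 4) - l) + l)*(-12))/2 = (((1 - l) + l)*(-12))/2 = (1*(-12))/2 = (½)*(-12) = -6)
(h - 232090)/(n(-597) - 261400) = (-1155 - 232090)/(-6 - 261400) = -233245/(-261406) = -233245*(-1/261406) = 233245/261406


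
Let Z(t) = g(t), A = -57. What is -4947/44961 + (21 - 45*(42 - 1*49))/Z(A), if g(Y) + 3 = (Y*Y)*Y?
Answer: -25868653/231294371 ≈ -0.11184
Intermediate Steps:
g(Y) = -3 + Y**3 (g(Y) = -3 + (Y*Y)*Y = -3 + Y**2*Y = -3 + Y**3)
Z(t) = -3 + t**3
-4947/44961 + (21 - 45*(42 - 1*49))/Z(A) = -4947/44961 + (21 - 45*(42 - 1*49))/(-3 + (-57)**3) = -4947*1/44961 + (21 - 45*(42 - 49))/(-3 - 185193) = -1649/14987 + (21 - 45*(-7))/(-185196) = -1649/14987 + (21 + 315)*(-1/185196) = -1649/14987 + 336*(-1/185196) = -1649/14987 - 28/15433 = -25868653/231294371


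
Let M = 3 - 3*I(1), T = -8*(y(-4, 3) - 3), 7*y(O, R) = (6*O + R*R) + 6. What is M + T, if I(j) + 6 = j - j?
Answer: 387/7 ≈ 55.286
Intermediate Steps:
y(O, R) = 6/7 + R²/7 + 6*O/7 (y(O, R) = ((6*O + R*R) + 6)/7 = ((6*O + R²) + 6)/7 = ((R² + 6*O) + 6)/7 = (6 + R² + 6*O)/7 = 6/7 + R²/7 + 6*O/7)
I(j) = -6 (I(j) = -6 + (j - j) = -6 + 0 = -6)
T = 240/7 (T = -8*((6/7 + (⅐)*3² + (6/7)*(-4)) - 3) = -8*((6/7 + (⅐)*9 - 24/7) - 3) = -8*((6/7 + 9/7 - 24/7) - 3) = -8*(-9/7 - 3) = -8*(-30/7) = 240/7 ≈ 34.286)
M = 21 (M = 3 - 3*(-6) = 3 + 18 = 21)
M + T = 21 + 240/7 = 387/7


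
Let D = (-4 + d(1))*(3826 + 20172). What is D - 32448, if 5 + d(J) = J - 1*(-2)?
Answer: -176436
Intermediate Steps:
d(J) = -3 + J (d(J) = -5 + (J - 1*(-2)) = -5 + (J + 2) = -5 + (2 + J) = -3 + J)
D = -143988 (D = (-4 + (-3 + 1))*(3826 + 20172) = (-4 - 2)*23998 = -6*23998 = -143988)
D - 32448 = -143988 - 32448 = -176436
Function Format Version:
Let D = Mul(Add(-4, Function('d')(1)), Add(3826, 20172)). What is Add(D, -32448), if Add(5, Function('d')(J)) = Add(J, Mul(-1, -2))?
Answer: -176436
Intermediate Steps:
Function('d')(J) = Add(-3, J) (Function('d')(J) = Add(-5, Add(J, Mul(-1, -2))) = Add(-5, Add(J, 2)) = Add(-5, Add(2, J)) = Add(-3, J))
D = -143988 (D = Mul(Add(-4, Add(-3, 1)), Add(3826, 20172)) = Mul(Add(-4, -2), 23998) = Mul(-6, 23998) = -143988)
Add(D, -32448) = Add(-143988, -32448) = -176436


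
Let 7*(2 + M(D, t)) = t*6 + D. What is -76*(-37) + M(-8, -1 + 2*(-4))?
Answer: 19608/7 ≈ 2801.1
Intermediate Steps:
M(D, t) = -2 + D/7 + 6*t/7 (M(D, t) = -2 + (t*6 + D)/7 = -2 + (6*t + D)/7 = -2 + (D + 6*t)/7 = -2 + (D/7 + 6*t/7) = -2 + D/7 + 6*t/7)
-76*(-37) + M(-8, -1 + 2*(-4)) = -76*(-37) + (-2 + (⅐)*(-8) + 6*(-1 + 2*(-4))/7) = 2812 + (-2 - 8/7 + 6*(-1 - 8)/7) = 2812 + (-2 - 8/7 + (6/7)*(-9)) = 2812 + (-2 - 8/7 - 54/7) = 2812 - 76/7 = 19608/7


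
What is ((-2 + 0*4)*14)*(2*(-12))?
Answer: 672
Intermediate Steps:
((-2 + 0*4)*14)*(2*(-12)) = ((-2 + 0)*14)*(-24) = -2*14*(-24) = -28*(-24) = 672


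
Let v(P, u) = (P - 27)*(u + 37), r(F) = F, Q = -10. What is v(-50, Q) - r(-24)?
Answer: -2055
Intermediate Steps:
v(P, u) = (-27 + P)*(37 + u)
v(-50, Q) - r(-24) = (-999 - 27*(-10) + 37*(-50) - 50*(-10)) - 1*(-24) = (-999 + 270 - 1850 + 500) + 24 = -2079 + 24 = -2055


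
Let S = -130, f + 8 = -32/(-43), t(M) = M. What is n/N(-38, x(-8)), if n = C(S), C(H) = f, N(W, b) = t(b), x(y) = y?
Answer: 39/43 ≈ 0.90698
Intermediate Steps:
N(W, b) = b
f = -312/43 (f = -8 - 32/(-43) = -8 - 32*(-1/43) = -8 + 32/43 = -312/43 ≈ -7.2558)
C(H) = -312/43
n = -312/43 ≈ -7.2558
n/N(-38, x(-8)) = -312/43/(-8) = -312/43*(-1/8) = 39/43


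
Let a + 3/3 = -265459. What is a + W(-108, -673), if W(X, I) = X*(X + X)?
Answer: -242132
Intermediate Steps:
W(X, I) = 2*X² (W(X, I) = X*(2*X) = 2*X²)
a = -265460 (a = -1 - 265459 = -265460)
a + W(-108, -673) = -265460 + 2*(-108)² = -265460 + 2*11664 = -265460 + 23328 = -242132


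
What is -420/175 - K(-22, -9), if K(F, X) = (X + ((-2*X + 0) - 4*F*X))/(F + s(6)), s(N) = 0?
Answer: -4179/110 ≈ -37.991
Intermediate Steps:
K(F, X) = (-X - 4*F*X)/F (K(F, X) = (X + ((-2*X + 0) - 4*F*X))/(F + 0) = (X + (-2*X - 4*F*X))/F = (-X - 4*F*X)/F)
-420/175 - K(-22, -9) = -420/175 - (-4*(-9) - 1*(-9)/(-22)) = -420*1/175 - (36 - 1*(-9)*(-1/22)) = -12/5 - (36 - 9/22) = -12/5 - 1*783/22 = -12/5 - 783/22 = -4179/110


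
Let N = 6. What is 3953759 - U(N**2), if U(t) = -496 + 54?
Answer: 3954201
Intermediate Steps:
U(t) = -442
3953759 - U(N**2) = 3953759 - 1*(-442) = 3953759 + 442 = 3954201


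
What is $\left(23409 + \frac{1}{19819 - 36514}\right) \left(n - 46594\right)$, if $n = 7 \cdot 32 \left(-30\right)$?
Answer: $- \frac{20835817823756}{16695} \approx -1.248 \cdot 10^{9}$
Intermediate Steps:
$n = -6720$ ($n = 224 \left(-30\right) = -6720$)
$\left(23409 + \frac{1}{19819 - 36514}\right) \left(n - 46594\right) = \left(23409 + \frac{1}{19819 - 36514}\right) \left(-6720 - 46594\right) = \left(23409 + \frac{1}{-16695}\right) \left(-53314\right) = \left(23409 - \frac{1}{16695}\right) \left(-53314\right) = \frac{390813254}{16695} \left(-53314\right) = - \frac{20835817823756}{16695}$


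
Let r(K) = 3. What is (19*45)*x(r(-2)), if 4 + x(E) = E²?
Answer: 4275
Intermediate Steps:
x(E) = -4 + E²
(19*45)*x(r(-2)) = (19*45)*(-4 + 3²) = 855*(-4 + 9) = 855*5 = 4275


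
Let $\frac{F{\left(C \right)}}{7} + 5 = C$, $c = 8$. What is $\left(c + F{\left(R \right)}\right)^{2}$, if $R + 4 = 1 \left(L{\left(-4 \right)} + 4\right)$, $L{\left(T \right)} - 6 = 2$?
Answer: $841$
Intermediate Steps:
$L{\left(T \right)} = 8$ ($L{\left(T \right)} = 6 + 2 = 8$)
$R = 8$ ($R = -4 + 1 \left(8 + 4\right) = -4 + 1 \cdot 12 = -4 + 12 = 8$)
$F{\left(C \right)} = -35 + 7 C$
$\left(c + F{\left(R \right)}\right)^{2} = \left(8 + \left(-35 + 7 \cdot 8\right)\right)^{2} = \left(8 + \left(-35 + 56\right)\right)^{2} = \left(8 + 21\right)^{2} = 29^{2} = 841$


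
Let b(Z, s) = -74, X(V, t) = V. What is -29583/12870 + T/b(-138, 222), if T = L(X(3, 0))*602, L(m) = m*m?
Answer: -3995489/52910 ≈ -75.515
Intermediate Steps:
L(m) = m²
T = 5418 (T = 3²*602 = 9*602 = 5418)
-29583/12870 + T/b(-138, 222) = -29583/12870 + 5418/(-74) = -29583*1/12870 + 5418*(-1/74) = -3287/1430 - 2709/37 = -3995489/52910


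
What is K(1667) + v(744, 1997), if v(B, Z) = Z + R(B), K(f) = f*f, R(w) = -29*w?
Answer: 2759310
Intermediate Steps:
K(f) = f²
v(B, Z) = Z - 29*B
K(1667) + v(744, 1997) = 1667² + (1997 - 29*744) = 2778889 + (1997 - 21576) = 2778889 - 19579 = 2759310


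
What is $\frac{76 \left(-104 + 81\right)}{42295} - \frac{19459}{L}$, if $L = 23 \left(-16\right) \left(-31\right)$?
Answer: $- \frac{842959589}{482501360} \approx -1.7471$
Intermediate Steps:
$L = 11408$ ($L = \left(-368\right) \left(-31\right) = 11408$)
$\frac{76 \left(-104 + 81\right)}{42295} - \frac{19459}{L} = \frac{76 \left(-104 + 81\right)}{42295} - \frac{19459}{11408} = 76 \left(-23\right) \frac{1}{42295} - \frac{19459}{11408} = \left(-1748\right) \frac{1}{42295} - \frac{19459}{11408} = - \frac{1748}{42295} - \frac{19459}{11408} = - \frac{842959589}{482501360}$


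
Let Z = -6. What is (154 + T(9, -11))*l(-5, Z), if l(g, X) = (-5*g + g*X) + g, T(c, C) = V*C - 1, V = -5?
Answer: 10400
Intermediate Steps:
T(c, C) = -1 - 5*C (T(c, C) = -5*C - 1 = -1 - 5*C)
l(g, X) = -4*g + X*g (l(g, X) = (-5*g + X*g) + g = -4*g + X*g)
(154 + T(9, -11))*l(-5, Z) = (154 + (-1 - 5*(-11)))*(-5*(-4 - 6)) = (154 + (-1 + 55))*(-5*(-10)) = (154 + 54)*50 = 208*50 = 10400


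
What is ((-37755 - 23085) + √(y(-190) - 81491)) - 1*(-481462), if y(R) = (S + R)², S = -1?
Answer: 420622 + I*√45010 ≈ 4.2062e+5 + 212.16*I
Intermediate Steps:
y(R) = (-1 + R)²
((-37755 - 23085) + √(y(-190) - 81491)) - 1*(-481462) = ((-37755 - 23085) + √((-1 - 190)² - 81491)) - 1*(-481462) = (-60840 + √((-191)² - 81491)) + 481462 = (-60840 + √(36481 - 81491)) + 481462 = (-60840 + √(-45010)) + 481462 = (-60840 + I*√45010) + 481462 = 420622 + I*√45010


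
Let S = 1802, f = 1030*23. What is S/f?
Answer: 901/11845 ≈ 0.076066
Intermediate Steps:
f = 23690
S/f = 1802/23690 = 1802*(1/23690) = 901/11845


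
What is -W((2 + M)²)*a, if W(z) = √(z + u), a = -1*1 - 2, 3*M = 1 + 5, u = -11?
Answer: 3*√5 ≈ 6.7082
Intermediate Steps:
M = 2 (M = (1 + 5)/3 = (⅓)*6 = 2)
a = -3 (a = -1 - 2 = -3)
W(z) = √(-11 + z) (W(z) = √(z - 11) = √(-11 + z))
-W((2 + M)²)*a = -√(-11 + (2 + 2)²)*(-3) = -√(-11 + 4²)*(-3) = -√(-11 + 16)*(-3) = -√5*(-3) = -(-3)*√5 = 3*√5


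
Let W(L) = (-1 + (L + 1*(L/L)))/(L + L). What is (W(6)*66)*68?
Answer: 2244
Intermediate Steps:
W(L) = 1/2 (W(L) = (-1 + (L + 1*1))/((2*L)) = (-1 + (L + 1))*(1/(2*L)) = (-1 + (1 + L))*(1/(2*L)) = L*(1/(2*L)) = 1/2)
(W(6)*66)*68 = ((1/2)*66)*68 = 33*68 = 2244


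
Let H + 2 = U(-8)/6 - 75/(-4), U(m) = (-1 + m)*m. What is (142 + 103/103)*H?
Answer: 16445/4 ≈ 4111.3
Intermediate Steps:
U(m) = m*(-1 + m)
H = 115/4 (H = -2 + (-8*(-1 - 8)/6 - 75/(-4)) = -2 + (-8*(-9)*(⅙) - 75*(-¼)) = -2 + (72*(⅙) + 75/4) = -2 + (12 + 75/4) = -2 + 123/4 = 115/4 ≈ 28.750)
(142 + 103/103)*H = (142 + 103/103)*(115/4) = (142 + 103*(1/103))*(115/4) = (142 + 1)*(115/4) = 143*(115/4) = 16445/4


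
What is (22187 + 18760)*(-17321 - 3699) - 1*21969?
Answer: -860727909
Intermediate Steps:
(22187 + 18760)*(-17321 - 3699) - 1*21969 = 40947*(-21020) - 21969 = -860705940 - 21969 = -860727909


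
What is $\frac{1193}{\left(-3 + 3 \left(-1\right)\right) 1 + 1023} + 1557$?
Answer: $\frac{1584662}{1017} \approx 1558.2$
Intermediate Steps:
$\frac{1193}{\left(-3 + 3 \left(-1\right)\right) 1 + 1023} + 1557 = \frac{1193}{\left(-3 - 3\right) 1 + 1023} + 1557 = \frac{1193}{\left(-6\right) 1 + 1023} + 1557 = \frac{1193}{-6 + 1023} + 1557 = \frac{1193}{1017} + 1557 = \frac{1584662}{1017}$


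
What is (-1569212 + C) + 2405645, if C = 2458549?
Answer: 3294982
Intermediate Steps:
(-1569212 + C) + 2405645 = (-1569212 + 2458549) + 2405645 = 889337 + 2405645 = 3294982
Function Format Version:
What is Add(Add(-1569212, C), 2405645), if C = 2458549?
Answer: 3294982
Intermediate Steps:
Add(Add(-1569212, C), 2405645) = Add(Add(-1569212, 2458549), 2405645) = Add(889337, 2405645) = 3294982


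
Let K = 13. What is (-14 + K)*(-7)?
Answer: 7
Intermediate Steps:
(-14 + K)*(-7) = (-14 + 13)*(-7) = -1*(-7) = 7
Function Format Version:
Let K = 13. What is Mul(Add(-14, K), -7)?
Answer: 7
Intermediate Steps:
Mul(Add(-14, K), -7) = Mul(Add(-14, 13), -7) = Mul(-1, -7) = 7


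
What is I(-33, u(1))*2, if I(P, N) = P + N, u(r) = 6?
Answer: -54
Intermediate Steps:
I(P, N) = N + P
I(-33, u(1))*2 = (6 - 33)*2 = -27*2 = -54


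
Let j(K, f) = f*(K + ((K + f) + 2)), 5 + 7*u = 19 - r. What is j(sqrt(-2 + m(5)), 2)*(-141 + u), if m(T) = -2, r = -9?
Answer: -7712/7 - 7712*I/7 ≈ -1101.7 - 1101.7*I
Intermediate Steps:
u = 23/7 (u = -5/7 + (19 - 1*(-9))/7 = -5/7 + (19 + 9)/7 = -5/7 + (1/7)*28 = -5/7 + 4 = 23/7 ≈ 3.2857)
j(K, f) = f*(2 + f + 2*K) (j(K, f) = f*(K + (2 + K + f)) = f*(2 + f + 2*K))
j(sqrt(-2 + m(5)), 2)*(-141 + u) = (2*(2 + 2 + 2*sqrt(-2 - 2)))*(-141 + 23/7) = (2*(2 + 2 + 2*sqrt(-4)))*(-964/7) = (2*(2 + 2 + 2*(2*I)))*(-964/7) = (2*(2 + 2 + 4*I))*(-964/7) = (2*(4 + 4*I))*(-964/7) = (8 + 8*I)*(-964/7) = -7712/7 - 7712*I/7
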